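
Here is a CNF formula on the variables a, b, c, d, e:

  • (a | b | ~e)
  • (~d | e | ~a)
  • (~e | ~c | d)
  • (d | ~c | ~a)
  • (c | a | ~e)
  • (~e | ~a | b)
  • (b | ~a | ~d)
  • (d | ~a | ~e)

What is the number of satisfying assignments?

13

Split on a, then e.
  a=1, e=1: remaining (b,c,d) ∈ {(1,0,1); (1,1,1)} — 2.
  a=1, e=0: remaining (b,c,d) ∈ {(0,0,0); (1,0,0)} — 2.
  a=0, e=1: remaining (b,c,d) ∈ {(1,1,1)} — 1.
  a=0, e=0: b, c, d free → 2^3 = 8.
Total: 2 + 2 + 1 + 8 = 13.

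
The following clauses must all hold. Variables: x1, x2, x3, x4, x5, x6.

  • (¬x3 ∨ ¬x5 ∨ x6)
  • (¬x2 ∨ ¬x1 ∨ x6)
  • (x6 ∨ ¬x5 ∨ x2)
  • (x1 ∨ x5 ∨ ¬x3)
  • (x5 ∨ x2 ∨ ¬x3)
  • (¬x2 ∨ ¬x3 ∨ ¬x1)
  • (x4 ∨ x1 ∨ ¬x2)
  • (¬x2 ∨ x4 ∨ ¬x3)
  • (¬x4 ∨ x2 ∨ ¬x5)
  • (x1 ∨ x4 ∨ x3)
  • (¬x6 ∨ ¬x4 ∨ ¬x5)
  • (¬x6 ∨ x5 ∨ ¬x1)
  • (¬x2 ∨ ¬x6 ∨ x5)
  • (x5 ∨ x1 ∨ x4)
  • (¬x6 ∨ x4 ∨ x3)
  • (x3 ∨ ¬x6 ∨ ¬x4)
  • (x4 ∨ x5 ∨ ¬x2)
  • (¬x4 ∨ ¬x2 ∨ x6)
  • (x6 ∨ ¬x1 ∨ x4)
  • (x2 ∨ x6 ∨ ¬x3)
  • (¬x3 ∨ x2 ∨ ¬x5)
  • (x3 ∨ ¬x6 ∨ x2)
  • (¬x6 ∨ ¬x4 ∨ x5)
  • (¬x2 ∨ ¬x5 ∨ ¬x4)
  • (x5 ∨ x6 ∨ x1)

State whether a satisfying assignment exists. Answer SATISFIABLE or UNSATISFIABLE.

SATISFIABLE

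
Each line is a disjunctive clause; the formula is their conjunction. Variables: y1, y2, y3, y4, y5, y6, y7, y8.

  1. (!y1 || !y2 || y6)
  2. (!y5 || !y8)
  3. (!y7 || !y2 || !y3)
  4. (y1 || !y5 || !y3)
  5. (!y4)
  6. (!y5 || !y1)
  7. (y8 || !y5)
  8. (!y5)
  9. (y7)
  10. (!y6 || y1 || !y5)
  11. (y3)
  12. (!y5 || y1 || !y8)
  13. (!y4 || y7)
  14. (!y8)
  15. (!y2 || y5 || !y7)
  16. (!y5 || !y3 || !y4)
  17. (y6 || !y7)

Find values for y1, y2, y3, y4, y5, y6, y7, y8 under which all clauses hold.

y1=0, y2=0, y3=1, y4=0, y5=0, y6=1, y7=1, y8=0

Check each clause:
  1. (!y2 || !y1 || y6) — !y1 is true.
  2. (!y8 || !y5) — !y8 is true.
  3. (!y7 || !y2 || !y3) — !y2 is true.
  4. (y1 || !y5 || !y3) — !y5 is true.
  5. (!y4) — !y4 is true.
  6. (!y5 || !y1) — !y5 is true.
  7. (!y5 || y8) — !y5 is true.
  8. (!y5) — !y5 is true.
  9. (y7) — y7 is true.
  10. (!y6 || !y5 || y1) — !y5 is true.
  11. (y3) — y3 is true.
  12. (!y5 || !y8 || y1) — !y8 is true.
  13. (!y4 || y7) — !y4 is true.
  14. (!y8) — !y8 is true.
  15. (y5 || !y7 || !y2) — !y2 is true.
  16. (!y4 || !y5 || !y3) — !y5 is true.
  17. (y6 || !y7) — y6 is true.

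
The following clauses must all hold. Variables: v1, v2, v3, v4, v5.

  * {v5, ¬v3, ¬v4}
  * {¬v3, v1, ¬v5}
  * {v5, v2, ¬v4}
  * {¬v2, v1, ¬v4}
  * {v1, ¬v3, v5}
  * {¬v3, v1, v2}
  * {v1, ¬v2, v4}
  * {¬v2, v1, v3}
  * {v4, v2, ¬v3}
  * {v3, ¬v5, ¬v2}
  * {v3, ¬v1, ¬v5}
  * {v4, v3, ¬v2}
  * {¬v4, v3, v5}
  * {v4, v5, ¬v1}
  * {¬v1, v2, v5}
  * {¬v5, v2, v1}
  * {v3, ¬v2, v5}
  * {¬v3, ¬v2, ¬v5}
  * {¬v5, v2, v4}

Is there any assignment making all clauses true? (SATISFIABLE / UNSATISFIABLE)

SATISFIABLE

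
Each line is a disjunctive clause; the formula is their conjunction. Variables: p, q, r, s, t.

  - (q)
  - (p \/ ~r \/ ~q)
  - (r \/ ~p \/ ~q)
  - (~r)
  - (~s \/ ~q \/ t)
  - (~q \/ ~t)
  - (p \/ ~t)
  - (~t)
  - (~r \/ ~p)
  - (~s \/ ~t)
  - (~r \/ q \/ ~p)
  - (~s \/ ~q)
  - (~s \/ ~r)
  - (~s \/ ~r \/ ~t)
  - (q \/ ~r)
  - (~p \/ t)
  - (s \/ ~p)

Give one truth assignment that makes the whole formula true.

p=F, q=T, r=F, s=F, t=F

Unit propagation: (q) forces q = True.
The clause (~r) is unit: r must be False.
(~p) is a unit clause, so p = False.
Unit propagation: (~t) forces t = False.
The clause (~s) is unit: s must be False.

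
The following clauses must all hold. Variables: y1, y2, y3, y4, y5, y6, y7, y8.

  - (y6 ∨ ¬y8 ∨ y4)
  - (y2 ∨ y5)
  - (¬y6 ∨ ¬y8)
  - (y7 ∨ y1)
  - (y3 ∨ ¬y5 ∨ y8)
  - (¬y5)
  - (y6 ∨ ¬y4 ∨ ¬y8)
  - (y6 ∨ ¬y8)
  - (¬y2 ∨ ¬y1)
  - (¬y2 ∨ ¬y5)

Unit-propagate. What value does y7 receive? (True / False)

(¬y5) is a unit clause: y5 = False.
In (y2 ∨ y5), y5 is now false; y2 must hold, so y2 = True.
(¬y1 ∨ ¬y2): since y2 = True, the clause reduces to (¬y1). y1 = False.
From (y1 ∨ y7) and y1 = False: y7 = True.

True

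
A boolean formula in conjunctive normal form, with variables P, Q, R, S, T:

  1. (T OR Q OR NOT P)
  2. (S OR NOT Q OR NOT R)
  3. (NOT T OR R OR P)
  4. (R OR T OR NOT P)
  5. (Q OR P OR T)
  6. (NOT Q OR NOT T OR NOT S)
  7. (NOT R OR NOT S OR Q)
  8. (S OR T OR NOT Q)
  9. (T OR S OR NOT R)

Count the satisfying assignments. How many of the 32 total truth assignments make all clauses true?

8

Case analysis on T and Q:
  T=T, Q=T: remaining (P,R,S) ∈ {(T,F,F)} — 1.
  T=T, Q=F: remaining (P,R,S) ∈ {(F,T,F); (T,F,F); (T,F,T); (T,T,F)} — 4.
  T=F, Q=T: remaining (P,R,S) ∈ {(F,F,T); (F,T,T); (T,T,T)} — 3.
  T=F, Q=F: a clause becomes empty — 0.
Total: 1 + 4 + 3 + 0 = 8.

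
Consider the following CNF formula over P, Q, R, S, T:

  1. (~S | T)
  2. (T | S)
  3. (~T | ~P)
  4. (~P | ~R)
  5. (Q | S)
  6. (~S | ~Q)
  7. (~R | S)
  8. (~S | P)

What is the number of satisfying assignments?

1

The models are:
  P=0 Q=1 R=0 S=0 T=1
Count: 1.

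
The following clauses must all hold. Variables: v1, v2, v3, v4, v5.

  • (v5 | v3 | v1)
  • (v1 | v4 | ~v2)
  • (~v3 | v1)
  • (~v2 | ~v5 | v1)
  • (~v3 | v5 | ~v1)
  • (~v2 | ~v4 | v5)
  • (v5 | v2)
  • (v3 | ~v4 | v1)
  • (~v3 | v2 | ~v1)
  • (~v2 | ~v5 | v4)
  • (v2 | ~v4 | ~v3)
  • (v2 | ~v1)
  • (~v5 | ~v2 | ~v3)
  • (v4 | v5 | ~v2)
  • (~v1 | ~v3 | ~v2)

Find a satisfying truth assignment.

v1=1  v2=1  v3=0  v4=1  v5=1

Check each clause:
  1. (v1 | v5 | v3) — v1 is true.
  2. (v4 | ~v2 | v1) — v1 is true.
  3. (~v3 | v1) — v1 is true.
  4. (~v5 | ~v2 | v1) — v1 is true.
  5. (~v1 | v5 | ~v3) — v5 is true.
  6. (~v4 | v5 | ~v2) — v5 is true.
  7. (v5 | v2) — v2 is true.
  8. (v3 | ~v4 | v1) — v1 is true.
  9. (~v3 | v2 | ~v1) — v2 is true.
  10. (v4 | ~v2 | ~v5) — v4 is true.
  11. (v2 | ~v4 | ~v3) — v2 is true.
  12. (v2 | ~v1) — v2 is true.
  13. (~v3 | ~v5 | ~v2) — ~v3 is true.
  14. (v4 | v5 | ~v2) — v4 is true.
  15. (~v1 | ~v2 | ~v3) — ~v3 is true.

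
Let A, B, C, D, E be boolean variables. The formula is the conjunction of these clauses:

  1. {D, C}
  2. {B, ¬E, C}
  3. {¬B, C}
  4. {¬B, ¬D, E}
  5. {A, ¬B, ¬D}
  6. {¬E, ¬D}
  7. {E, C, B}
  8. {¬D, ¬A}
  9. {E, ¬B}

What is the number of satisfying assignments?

7

Split on B, then D.
  B=1, D=1: a clause becomes empty — 0.
  B=1, D=0: remaining (A,C,E) ∈ {(0,1,1); (1,1,1)} — 2.
  B=0, D=1: remaining (A,C,E) ∈ {(0,1,0)} — 1.
  B=0, D=0: remaining (A,C,E) ∈ {(0,1,0); (0,1,1); (1,1,0); (1,1,1)} — 4.
Total: 0 + 2 + 1 + 4 = 7.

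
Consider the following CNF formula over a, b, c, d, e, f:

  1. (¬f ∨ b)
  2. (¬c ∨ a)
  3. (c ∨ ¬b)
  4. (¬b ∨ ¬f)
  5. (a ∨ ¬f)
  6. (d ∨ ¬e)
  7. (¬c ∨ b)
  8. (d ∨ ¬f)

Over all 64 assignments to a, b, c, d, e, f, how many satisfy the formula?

9

Split on b, then f.
  b=T, f=T: a clause becomes empty — 0.
  b=T, f=F: remaining (a,c,d,e) ∈ {(T,T,F,F); (T,T,T,F); (T,T,T,T)} — 3.
  b=F, f=T: a clause becomes empty — 0.
  b=F, f=F: a free; 3 ways for (c,d,e) × 2^1 = 6.
Total: 0 + 3 + 0 + 6 = 9.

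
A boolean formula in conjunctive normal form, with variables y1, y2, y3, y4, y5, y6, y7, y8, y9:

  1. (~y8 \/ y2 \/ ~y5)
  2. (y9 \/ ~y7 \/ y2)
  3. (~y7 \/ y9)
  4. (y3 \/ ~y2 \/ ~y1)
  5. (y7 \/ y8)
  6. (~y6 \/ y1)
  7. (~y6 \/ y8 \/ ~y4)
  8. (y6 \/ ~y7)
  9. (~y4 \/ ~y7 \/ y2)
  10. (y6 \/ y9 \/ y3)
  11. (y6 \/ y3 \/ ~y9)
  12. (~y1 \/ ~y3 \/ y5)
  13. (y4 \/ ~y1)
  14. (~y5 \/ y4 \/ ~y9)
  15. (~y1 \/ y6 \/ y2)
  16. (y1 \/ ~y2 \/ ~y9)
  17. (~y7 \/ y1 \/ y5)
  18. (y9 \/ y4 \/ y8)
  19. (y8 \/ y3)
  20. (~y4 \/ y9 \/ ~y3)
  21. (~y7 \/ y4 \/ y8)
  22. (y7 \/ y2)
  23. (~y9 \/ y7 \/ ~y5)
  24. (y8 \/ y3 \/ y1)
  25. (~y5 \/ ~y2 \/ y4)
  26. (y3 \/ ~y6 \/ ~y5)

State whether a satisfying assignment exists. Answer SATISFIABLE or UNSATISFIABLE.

Set y1 = False and propagate.
  then y6 is forced to False.
  then y7 is forced to False.
  then y8 is forced to True.
  then y2 is forced to True.
  then y9 is forced to False.
  then y3 is forced to True.
  then y4 is forced to False.
  then y5 is forced to False.
So y1=F, y2=T, y3=T, y4=F, y5=F, y6=F, y7=F, y8=T, y9=F is a satisfying assignment.

SATISFIABLE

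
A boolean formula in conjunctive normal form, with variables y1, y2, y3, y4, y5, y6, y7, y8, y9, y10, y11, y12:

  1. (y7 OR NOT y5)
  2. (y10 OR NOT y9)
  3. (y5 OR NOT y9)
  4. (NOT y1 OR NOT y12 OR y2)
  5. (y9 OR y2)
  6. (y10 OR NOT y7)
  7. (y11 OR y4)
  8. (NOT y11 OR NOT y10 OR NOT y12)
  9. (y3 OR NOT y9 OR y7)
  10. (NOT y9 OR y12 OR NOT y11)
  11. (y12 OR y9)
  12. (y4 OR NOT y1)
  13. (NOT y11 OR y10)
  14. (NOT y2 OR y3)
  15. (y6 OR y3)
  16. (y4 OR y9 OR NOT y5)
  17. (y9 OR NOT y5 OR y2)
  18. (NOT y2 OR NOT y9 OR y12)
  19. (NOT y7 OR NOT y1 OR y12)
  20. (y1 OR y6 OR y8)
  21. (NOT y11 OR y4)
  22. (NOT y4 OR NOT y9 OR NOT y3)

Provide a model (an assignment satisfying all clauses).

y1 = False  y2 = True  y3 = True  y4 = True  y5 = True  y6 = True  y7 = True  y8 = True  y9 = False  y10 = True  y11 = False  y12 = True

Check each clause:
  1. (y7 OR NOT y5) — y7 is true.
  2. (y10 OR NOT y9) — y10 is true.
  3. (NOT y9 OR y5) — y5 is true.
  4. (y2 OR NOT y1 OR NOT y12) — y2 is true.
  5. (y9 OR y2) — y2 is true.
  6. (y10 OR NOT y7) — y10 is true.
  7. (y11 OR y4) — y4 is true.
  8. (NOT y10 OR NOT y11 OR NOT y12) — NOT y11 is true.
  9. (y3 OR y7 OR NOT y9) — y3 is true.
  10. (NOT y11 OR y12 OR NOT y9) — y12 is true.
  11. (y9 OR y12) — y12 is true.
  12. (NOT y1 OR y4) — y4 is true.
  13. (y10 OR NOT y11) — y10 is true.
  14. (NOT y2 OR y3) — y3 is true.
  15. (y3 OR y6) — y3 is true.
  16. (y4 OR y9 OR NOT y5) — y4 is true.
  17. (y9 OR NOT y5 OR y2) — y2 is true.
  18. (NOT y2 OR y12 OR NOT y9) — y12 is true.
  19. (y12 OR NOT y1 OR NOT y7) — y12 is true.
  20. (y8 OR y1 OR y6) — y8 is true.
  21. (NOT y11 OR y4) — y4 is true.
  22. (NOT y3 OR NOT y9 OR NOT y4) — NOT y9 is true.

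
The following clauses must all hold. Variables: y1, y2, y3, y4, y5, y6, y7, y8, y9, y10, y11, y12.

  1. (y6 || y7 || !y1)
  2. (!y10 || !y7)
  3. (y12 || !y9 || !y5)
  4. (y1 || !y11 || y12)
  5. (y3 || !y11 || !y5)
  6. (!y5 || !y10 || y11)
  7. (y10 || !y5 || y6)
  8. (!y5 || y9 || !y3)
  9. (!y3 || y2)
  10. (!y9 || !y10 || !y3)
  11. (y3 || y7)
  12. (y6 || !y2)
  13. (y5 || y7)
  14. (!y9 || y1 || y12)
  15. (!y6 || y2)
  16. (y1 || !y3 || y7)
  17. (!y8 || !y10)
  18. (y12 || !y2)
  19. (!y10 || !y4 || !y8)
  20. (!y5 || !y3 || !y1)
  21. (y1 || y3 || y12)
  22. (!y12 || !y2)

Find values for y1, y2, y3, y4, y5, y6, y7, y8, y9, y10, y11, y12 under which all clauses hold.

y1=True, y2=False, y3=False, y4=False, y5=False, y6=False, y7=True, y8=False, y9=False, y10=False, y11=True, y12=False

y4 occurs only negated in the remaining clauses — set y4 = False.
Pure literal: y8 appears only negated; assign y8 = False.
Try y1 = True.
Try y2 = False.
  then y3 is forced to False.
  then y7 is forced to True.
  then y10 is forced to False.
  then y6 is forced to False.
  then y5 is forced to False.
y9, y11, y12 are now unconstrained; take y9 = False, y11 = True, y12 = False.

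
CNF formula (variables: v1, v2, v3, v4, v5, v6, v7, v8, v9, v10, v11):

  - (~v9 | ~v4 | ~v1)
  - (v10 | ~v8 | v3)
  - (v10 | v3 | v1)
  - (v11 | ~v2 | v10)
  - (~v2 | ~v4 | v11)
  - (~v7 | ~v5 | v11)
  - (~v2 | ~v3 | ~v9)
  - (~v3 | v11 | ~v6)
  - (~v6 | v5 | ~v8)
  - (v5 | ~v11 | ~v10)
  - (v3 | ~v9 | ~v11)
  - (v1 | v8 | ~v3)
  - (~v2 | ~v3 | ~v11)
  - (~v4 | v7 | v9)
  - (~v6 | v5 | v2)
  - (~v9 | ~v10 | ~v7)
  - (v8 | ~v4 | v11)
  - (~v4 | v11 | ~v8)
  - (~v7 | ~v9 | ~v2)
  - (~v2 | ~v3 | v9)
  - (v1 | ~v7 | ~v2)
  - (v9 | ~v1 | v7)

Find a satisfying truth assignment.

v1 = T, v2 = T, v3 = F, v4 = F, v5 = T, v6 = T, v7 = F, v8 = F, v9 = T, v10 = T, v11 = F

Check each clause:
  1. (~v4 | ~v1 | ~v9) — ~v4 is true.
  2. (v10 | ~v8 | v3) — ~v8 is true.
  3. (v3 | v1 | v10) — v1 is true.
  4. (~v2 | v11 | v10) — v10 is true.
  5. (v11 | ~v2 | ~v4) — ~v4 is true.
  6. (~v7 | v11 | ~v5) — ~v7 is true.
  7. (~v3 | ~v2 | ~v9) — ~v3 is true.
  8. (v11 | ~v3 | ~v6) — ~v3 is true.
  9. (~v6 | ~v8 | v5) — ~v8 is true.
  10. (~v10 | v5 | ~v11) — ~v11 is true.
  11. (v3 | ~v9 | ~v11) — ~v11 is true.
  12. (v8 | ~v3 | v1) — v1 is true.
  13. (~v3 | ~v11 | ~v2) — ~v11 is true.
  14. (v9 | v7 | ~v4) — v9 is true.
  15. (v2 | v5 | ~v6) — v2 is true.
  16. (~v9 | ~v7 | ~v10) — ~v7 is true.
  17. (~v4 | v11 | v8) — ~v4 is true.
  18. (v11 | ~v8 | ~v4) — ~v8 is true.
  19. (~v7 | ~v2 | ~v9) — ~v7 is true.
  20. (~v2 | v9 | ~v3) — v9 is true.
  21. (~v7 | ~v2 | v1) — ~v7 is true.
  22. (v7 | v9 | ~v1) — v9 is true.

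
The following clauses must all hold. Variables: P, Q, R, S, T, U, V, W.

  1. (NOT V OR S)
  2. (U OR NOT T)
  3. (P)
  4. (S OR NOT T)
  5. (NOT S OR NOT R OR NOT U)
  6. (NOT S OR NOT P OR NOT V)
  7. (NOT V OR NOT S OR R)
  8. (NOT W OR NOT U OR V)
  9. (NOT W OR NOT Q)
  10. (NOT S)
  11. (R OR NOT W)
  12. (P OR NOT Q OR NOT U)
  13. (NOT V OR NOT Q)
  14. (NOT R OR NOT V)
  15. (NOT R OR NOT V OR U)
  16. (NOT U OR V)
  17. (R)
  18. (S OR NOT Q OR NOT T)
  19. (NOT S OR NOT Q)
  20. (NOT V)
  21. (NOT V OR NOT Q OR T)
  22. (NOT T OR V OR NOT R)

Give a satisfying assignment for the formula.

P = True, Q = False, R = True, S = False, T = False, U = False, V = False, W = False

The clause (P) is unit: P must be True.
Unit propagation: (NOT S) forces S = False.
The clause (NOT V) is unit: V must be False.
The clause (NOT T) is unit: T must be False.
(NOT U) is a unit clause, so U = False.
The clause (R) is unit: R must be True.
Pure literal: Q appears only negated; assign Q = False.
W occurs only negated in the remaining clauses — set W = False.
Every clause has at least one true literal under this assignment.
Check each clause:
  1. (NOT V OR S) — NOT V is true.
  2. (NOT T OR U) — NOT T is true.
  3. (P) — P is true.
  4. (NOT T OR S) — NOT T is true.
  5. (NOT S OR NOT R OR NOT U) — NOT U is true.
  6. (NOT V OR NOT P OR NOT S) — NOT V is true.
  7. (NOT V OR R OR NOT S) — NOT V is true.
  8. (V OR NOT W OR NOT U) — NOT W is true.
  9. (NOT W OR NOT Q) — NOT W is true.
  10. (NOT S) — NOT S is true.
  11. (NOT W OR R) — NOT W is true.
  12. (P OR NOT U OR NOT Q) — P is true.
  13. (NOT V OR NOT Q) — NOT V is true.
  14. (NOT R OR NOT V) — NOT V is true.
  15. (U OR NOT R OR NOT V) — NOT V is true.
  16. (V OR NOT U) — NOT U is true.
  17. (R) — R is true.
  18. (NOT T OR NOT Q OR S) — NOT T is true.
  19. (NOT S OR NOT Q) — NOT S is true.
  20. (NOT V) — NOT V is true.
  21. (T OR NOT V OR NOT Q) — NOT V is true.
  22. (NOT R OR V OR NOT T) — NOT T is true.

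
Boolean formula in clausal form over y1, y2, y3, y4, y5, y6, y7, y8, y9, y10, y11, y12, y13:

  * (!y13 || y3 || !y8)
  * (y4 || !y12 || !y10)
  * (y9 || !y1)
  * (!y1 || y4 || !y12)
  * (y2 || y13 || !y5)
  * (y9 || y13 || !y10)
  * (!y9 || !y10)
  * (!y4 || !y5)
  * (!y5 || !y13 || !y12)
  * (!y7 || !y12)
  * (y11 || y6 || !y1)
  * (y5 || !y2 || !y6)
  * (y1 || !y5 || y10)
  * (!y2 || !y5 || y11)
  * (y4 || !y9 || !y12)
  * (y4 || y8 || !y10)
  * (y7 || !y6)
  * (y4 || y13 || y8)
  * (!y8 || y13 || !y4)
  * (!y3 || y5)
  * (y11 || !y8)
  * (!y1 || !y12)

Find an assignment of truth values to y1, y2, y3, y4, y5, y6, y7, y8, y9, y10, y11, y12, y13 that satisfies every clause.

Pure literal: y11 appears only positively; assign y11 = True.
Pure literal: y12 appears only negated; assign y12 = False.
Set y1 = True and propagate.
  then y9 is forced to True.
  then y10 is forced to False.
Set y2 = False and propagate.
For the remaining variables, y3 = False, y4 = False, y5 = False, y6 = False, y7 = True, y8 = False, y13 = True works.
Check each clause:
  1. (!y8 || y3 || !y13) — !y8 is true.
  2. (!y12 || !y10 || y4) — !y12 is true.
  3. (y9 || !y1) — y9 is true.
  4. (!y1 || !y12 || y4) — !y12 is true.
  5. (!y5 || y2 || y13) — !y5 is true.
  6. (y9 || y13 || !y10) — y9 is true.
  7. (!y9 || !y10) — !y10 is true.
  8. (!y5 || !y4) — !y5 is true.
  9. (!y13 || !y5 || !y12) — !y5 is true.
  10. (!y7 || !y12) — !y12 is true.
  11. (!y1 || y11 || y6) — y11 is true.
  12. (y5 || !y2 || !y6) — !y6 is true.
  13. (y10 || y1 || !y5) — y1 is true.
  14. (y11 || !y5 || !y2) — y11 is true.
  15. (!y12 || !y9 || y4) — !y12 is true.
  16. (y8 || !y10 || y4) — !y10 is true.
  17. (!y6 || y7) — !y6 is true.
  18. (y8 || y13 || y4) — y13 is true.
  19. (!y8 || y13 || !y4) — !y8 is true.
  20. (y5 || !y3) — !y3 is true.
  21. (y11 || !y8) — !y8 is true.
  22. (!y1 || !y12) — !y12 is true.

y1 = T, y2 = F, y3 = F, y4 = F, y5 = F, y6 = F, y7 = T, y8 = F, y9 = T, y10 = F, y11 = T, y12 = F, y13 = T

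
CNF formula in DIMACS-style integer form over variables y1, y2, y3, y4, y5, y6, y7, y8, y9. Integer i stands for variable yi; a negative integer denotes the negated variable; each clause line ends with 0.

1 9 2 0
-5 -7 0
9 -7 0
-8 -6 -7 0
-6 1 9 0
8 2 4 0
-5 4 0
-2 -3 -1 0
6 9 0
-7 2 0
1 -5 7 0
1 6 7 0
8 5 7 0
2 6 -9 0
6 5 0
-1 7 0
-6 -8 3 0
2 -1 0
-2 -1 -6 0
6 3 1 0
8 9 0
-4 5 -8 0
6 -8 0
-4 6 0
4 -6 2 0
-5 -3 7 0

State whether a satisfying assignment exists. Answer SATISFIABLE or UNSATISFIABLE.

SATISFIABLE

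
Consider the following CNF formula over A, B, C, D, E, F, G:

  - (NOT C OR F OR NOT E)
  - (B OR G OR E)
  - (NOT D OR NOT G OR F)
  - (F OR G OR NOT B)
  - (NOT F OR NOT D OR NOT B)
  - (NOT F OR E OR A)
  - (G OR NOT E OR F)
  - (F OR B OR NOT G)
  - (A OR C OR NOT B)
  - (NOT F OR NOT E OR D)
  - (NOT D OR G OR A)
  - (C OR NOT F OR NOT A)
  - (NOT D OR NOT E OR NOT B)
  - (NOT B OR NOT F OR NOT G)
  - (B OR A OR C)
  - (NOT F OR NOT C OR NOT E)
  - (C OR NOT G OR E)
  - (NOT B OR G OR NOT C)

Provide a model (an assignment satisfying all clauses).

A=True, B=True, C=True, D=False, E=False, F=False, G=True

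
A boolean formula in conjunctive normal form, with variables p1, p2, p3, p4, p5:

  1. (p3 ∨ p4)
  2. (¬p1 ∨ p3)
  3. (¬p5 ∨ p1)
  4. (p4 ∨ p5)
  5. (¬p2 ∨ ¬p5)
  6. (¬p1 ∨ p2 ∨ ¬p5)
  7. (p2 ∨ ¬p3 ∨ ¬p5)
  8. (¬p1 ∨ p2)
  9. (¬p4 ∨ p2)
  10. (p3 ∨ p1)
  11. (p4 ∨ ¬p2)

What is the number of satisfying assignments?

Satisfying assignments:
  p1=0 p2=1 p3=1 p4=1 p5=0
  p1=1 p2=1 p3=1 p4=1 p5=0
That's 2 in total.

2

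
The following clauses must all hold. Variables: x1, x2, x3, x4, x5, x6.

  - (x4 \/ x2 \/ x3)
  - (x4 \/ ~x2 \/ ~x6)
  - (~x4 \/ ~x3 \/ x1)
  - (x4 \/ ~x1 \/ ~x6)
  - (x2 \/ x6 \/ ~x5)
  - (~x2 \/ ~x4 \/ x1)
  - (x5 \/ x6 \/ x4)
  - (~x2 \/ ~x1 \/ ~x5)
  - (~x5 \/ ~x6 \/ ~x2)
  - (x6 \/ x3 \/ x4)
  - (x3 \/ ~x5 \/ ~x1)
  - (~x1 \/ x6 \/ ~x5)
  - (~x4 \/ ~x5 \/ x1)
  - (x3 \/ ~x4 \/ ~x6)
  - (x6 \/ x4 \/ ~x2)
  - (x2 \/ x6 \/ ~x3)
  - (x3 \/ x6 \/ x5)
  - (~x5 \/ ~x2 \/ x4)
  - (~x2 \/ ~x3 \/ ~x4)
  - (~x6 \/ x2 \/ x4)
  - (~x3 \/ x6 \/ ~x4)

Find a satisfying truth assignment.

x1=1, x2=0, x3=1, x4=1, x5=1, x6=1

Branch on x1: take x1 = True.
Branch on x2: take x2 = False.
For the remaining variables, x3 = True, x4 = True, x5 = True, x6 = True works.
Every clause has at least one true literal under this assignment.
Check each clause:
  1. (x3 \/ x2 \/ x4) — x3 is true.
  2. (x4 \/ ~x2 \/ ~x6) — x4 is true.
  3. (~x3 \/ ~x4 \/ x1) — x1 is true.
  4. (~x6 \/ x4 \/ ~x1) — x4 is true.
  5. (~x5 \/ x6 \/ x2) — x6 is true.
  6. (~x2 \/ ~x4 \/ x1) — x1 is true.
  7. (x6 \/ x5 \/ x4) — x4 is true.
  8. (~x2 \/ ~x5 \/ ~x1) — ~x2 is true.
  9. (~x2 \/ ~x6 \/ ~x5) — ~x2 is true.
  10. (x6 \/ x3 \/ x4) — x3 is true.
  11. (~x5 \/ ~x1 \/ x3) — x3 is true.
  12. (x6 \/ ~x1 \/ ~x5) — x6 is true.
  13. (x1 \/ ~x4 \/ ~x5) — x1 is true.
  14. (~x4 \/ x3 \/ ~x6) — x3 is true.
  15. (x4 \/ ~x2 \/ x6) — x4 is true.
  16. (x6 \/ x2 \/ ~x3) — x6 is true.
  17. (x5 \/ x6 \/ x3) — x3 is true.
  18. (x4 \/ ~x5 \/ ~x2) — x4 is true.
  19. (~x4 \/ ~x3 \/ ~x2) — ~x2 is true.
  20. (x2 \/ ~x6 \/ x4) — x4 is true.
  21. (x6 \/ ~x3 \/ ~x4) — x6 is true.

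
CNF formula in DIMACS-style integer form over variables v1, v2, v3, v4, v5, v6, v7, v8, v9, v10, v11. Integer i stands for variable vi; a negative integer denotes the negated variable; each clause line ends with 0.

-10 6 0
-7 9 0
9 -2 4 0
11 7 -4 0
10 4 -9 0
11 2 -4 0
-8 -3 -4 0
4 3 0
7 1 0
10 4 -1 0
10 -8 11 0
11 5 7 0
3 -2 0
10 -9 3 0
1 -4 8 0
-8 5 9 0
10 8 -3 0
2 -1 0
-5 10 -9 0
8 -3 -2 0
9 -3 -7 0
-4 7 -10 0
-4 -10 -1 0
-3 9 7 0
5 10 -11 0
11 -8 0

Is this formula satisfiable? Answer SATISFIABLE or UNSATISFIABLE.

v6 occurs only positively in the remaining clauses — set v6 = True.
Try v1 = False.
  then v7 is forced to True.
  then v9 is forced to True.
Branch on v2: take v2 = True.
  then v3 is forced to True.
  then v8 is forced to True.
  then v4 is forced to False.
  then v10 is forced to True.
  then v11 is forced to True.
v5 is now unconstrained; take v5 = True.
So v1 = F, v2 = T, v3 = T, v4 = F, v5 = T, v6 = T, v7 = T, v8 = T, v9 = T, v10 = T, v11 = T is a satisfying assignment.

SATISFIABLE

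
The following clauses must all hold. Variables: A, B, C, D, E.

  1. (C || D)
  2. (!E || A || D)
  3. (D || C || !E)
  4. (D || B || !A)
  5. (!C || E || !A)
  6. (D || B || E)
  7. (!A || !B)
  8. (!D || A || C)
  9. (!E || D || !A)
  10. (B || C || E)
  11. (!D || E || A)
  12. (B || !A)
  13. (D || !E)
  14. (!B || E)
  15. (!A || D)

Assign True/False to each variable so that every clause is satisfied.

A=0  B=0  C=1  D=1  E=1

Set A = False and propagate.
Set B = False and propagate.
Set C = True and propagate.
For the remaining variables, D = True, E = True works.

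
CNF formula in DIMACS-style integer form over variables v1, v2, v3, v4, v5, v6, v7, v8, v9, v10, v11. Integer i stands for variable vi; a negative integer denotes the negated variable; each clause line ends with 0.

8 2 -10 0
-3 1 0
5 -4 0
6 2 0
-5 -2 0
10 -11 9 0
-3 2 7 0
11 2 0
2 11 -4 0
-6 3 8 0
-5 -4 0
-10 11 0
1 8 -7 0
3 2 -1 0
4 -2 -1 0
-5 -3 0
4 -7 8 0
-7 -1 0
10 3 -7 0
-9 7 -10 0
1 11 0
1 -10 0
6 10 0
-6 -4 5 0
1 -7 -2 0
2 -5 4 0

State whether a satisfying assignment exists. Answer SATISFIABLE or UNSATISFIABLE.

v8 occurs only positively in the remaining clauses — set v8 = True.
Set v1 = False and propagate.
  then v3 is forced to False.
  then v11 is forced to True.
  then v10 is forced to False.
  then v9 is forced to True.
  then v7 is forced to False.
  then v6 is forced to True.
The remaining clauses are satisfied by v2 = False, v4 = False, v5 = False.
Every clause has at least one true literal under this assignment.
So v1=F, v2=F, v3=F, v4=F, v5=F, v6=T, v7=F, v8=T, v9=T, v10=F, v11=T is a satisfying assignment.

SATISFIABLE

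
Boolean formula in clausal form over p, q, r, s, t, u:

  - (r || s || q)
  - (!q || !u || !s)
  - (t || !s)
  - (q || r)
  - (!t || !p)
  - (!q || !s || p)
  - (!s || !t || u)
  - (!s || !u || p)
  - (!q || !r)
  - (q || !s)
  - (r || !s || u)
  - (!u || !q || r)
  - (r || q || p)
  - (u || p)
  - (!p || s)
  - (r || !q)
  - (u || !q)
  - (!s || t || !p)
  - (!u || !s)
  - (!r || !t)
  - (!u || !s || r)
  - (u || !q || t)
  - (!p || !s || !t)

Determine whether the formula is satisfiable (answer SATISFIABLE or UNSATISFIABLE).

Set p = False and propagate.
  then u is forced to True.
  then s is forced to False.
Branch on q: take q = False.
  then r is forced to True.
  then t is forced to False.
Every clause has at least one true literal under this assignment.
So p=0, q=0, r=1, s=0, t=0, u=1 is a satisfying assignment.

SATISFIABLE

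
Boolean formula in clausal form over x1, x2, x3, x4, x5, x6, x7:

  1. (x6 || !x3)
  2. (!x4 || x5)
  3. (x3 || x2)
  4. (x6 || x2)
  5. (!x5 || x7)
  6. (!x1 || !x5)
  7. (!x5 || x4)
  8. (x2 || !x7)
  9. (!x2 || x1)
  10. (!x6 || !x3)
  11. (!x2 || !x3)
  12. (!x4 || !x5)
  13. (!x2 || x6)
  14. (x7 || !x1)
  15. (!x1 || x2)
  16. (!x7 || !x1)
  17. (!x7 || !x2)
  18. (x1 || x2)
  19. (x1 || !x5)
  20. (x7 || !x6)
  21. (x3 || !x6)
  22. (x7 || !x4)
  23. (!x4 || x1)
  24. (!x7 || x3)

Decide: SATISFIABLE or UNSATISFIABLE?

x2 = True:
  propagation gives x1=True, x5=False, x4=False, x3=False; an empty clause results — contradiction.
x2 = False:
  propagation gives x3=True, x6=True; an empty clause results — contradiction.
Every branch closes, so no satisfying assignment exists.

UNSATISFIABLE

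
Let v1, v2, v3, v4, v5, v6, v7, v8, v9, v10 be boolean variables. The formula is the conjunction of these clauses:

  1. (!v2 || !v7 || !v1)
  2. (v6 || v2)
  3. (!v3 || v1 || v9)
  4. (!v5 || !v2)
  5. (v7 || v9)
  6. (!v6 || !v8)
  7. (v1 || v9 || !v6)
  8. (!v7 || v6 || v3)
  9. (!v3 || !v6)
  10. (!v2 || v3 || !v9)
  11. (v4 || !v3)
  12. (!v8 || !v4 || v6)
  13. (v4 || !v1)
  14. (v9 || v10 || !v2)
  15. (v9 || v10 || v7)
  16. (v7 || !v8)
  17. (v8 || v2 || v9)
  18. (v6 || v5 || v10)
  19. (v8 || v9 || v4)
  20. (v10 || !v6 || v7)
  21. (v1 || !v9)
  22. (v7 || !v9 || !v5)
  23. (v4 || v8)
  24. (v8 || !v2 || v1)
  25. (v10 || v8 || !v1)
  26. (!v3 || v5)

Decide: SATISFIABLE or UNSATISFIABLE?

v10 occurs only positively in the remaining clauses — set v10 = True.
Branch on v1: take v1 = True.
  then v4 is forced to True.
The remaining clauses are satisfied by v2 = False, v3 = False, v5 = True, v6 = True, v7 = True, v8 = False, v9 = True.
So v1 = True  v2 = False  v3 = False  v4 = True  v5 = True  v6 = True  v7 = True  v8 = False  v9 = True  v10 = True is a satisfying assignment.

SATISFIABLE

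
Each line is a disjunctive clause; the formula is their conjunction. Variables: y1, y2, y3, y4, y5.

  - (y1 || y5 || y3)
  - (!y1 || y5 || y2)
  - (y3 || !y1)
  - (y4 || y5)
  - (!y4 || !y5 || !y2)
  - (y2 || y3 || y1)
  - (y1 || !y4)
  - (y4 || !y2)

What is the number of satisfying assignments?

The models are:
  y1=F y2=F y3=T y4=F y5=T
  y1=T y2=F y3=T y4=F y5=T
  y1=T y2=F y3=T y4=T y5=T
  y1=T y2=T y3=T y4=T y5=F
Count: 4.

4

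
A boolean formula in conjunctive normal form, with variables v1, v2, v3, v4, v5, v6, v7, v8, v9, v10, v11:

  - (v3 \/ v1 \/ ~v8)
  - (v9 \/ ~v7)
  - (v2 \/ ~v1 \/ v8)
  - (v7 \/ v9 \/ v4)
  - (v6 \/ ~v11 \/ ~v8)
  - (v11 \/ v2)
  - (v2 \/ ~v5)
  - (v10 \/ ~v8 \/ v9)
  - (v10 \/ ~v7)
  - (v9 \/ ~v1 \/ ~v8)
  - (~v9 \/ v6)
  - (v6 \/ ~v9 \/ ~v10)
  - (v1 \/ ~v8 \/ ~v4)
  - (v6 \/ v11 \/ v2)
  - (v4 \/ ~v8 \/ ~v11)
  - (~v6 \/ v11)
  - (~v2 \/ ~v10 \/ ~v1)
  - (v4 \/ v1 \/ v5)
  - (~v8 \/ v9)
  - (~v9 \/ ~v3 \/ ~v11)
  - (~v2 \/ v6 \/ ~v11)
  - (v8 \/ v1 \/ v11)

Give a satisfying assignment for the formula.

Set v1 = False and propagate.
Try v2 = True.
The remaining clauses are satisfied by v3 = False, v4 = True, v5 = True, v6 = True, v7 = False, v8 = False, v9 = True, v10 = False, v11 = True.
Every clause has at least one true literal under this assignment.

v1 = F  v2 = T  v3 = F  v4 = T  v5 = T  v6 = T  v7 = F  v8 = F  v9 = T  v10 = F  v11 = T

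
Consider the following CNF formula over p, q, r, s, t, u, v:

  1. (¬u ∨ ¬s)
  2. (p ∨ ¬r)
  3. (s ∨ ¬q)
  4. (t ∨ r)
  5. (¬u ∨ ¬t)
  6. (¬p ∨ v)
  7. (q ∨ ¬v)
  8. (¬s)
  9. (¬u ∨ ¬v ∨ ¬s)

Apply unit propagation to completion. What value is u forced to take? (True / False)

(¬s) is a unit clause: s = False.
(¬q ∨ s) with s = False leaves only ¬q, so q = False.
From (q ∨ ¬v) and q = False: v = False.
(v ∨ ¬p): since v = False, the clause reduces to (¬p). p = False.
(p ∨ ¬r) with p = False leaves only ¬r, so r = False.
(r ∨ t): since r = False, the clause reduces to (t). t = True.
In (¬t ∨ ¬u), ¬t is now false; ¬u must hold, so u = False.

False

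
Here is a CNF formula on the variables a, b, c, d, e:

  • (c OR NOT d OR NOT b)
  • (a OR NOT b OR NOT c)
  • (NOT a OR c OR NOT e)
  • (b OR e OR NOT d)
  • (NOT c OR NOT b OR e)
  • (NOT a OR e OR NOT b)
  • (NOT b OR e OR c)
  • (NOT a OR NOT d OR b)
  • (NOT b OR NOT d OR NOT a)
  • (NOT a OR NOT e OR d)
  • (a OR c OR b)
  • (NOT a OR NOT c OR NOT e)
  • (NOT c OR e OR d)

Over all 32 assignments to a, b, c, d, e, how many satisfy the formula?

4

Satisfying assignments:
  a=F b=F c=T d=F e=T
  a=F b=F c=T d=T e=T
  a=F b=T c=F d=F e=T
  a=T b=F c=F d=F e=F
That's 4 in total.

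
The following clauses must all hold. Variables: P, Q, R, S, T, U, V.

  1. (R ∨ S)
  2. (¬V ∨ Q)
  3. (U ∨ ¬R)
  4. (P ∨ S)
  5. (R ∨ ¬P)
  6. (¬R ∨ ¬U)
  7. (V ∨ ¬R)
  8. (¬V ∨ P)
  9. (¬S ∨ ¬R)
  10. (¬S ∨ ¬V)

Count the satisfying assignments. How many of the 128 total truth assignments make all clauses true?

Satisfying assignments:
  P=0 Q=0 R=0 S=1 T=0 U=0 V=0
  P=0 Q=0 R=0 S=1 T=0 U=1 V=0
  P=0 Q=0 R=0 S=1 T=1 U=0 V=0
  P=0 Q=0 R=0 S=1 T=1 U=1 V=0
  P=0 Q=1 R=0 S=1 T=0 U=0 V=0
  P=0 Q=1 R=0 S=1 T=0 U=1 V=0
  P=0 Q=1 R=0 S=1 T=1 U=0 V=0
  P=0 Q=1 R=0 S=1 T=1 U=1 V=0
That's 8 in total.

8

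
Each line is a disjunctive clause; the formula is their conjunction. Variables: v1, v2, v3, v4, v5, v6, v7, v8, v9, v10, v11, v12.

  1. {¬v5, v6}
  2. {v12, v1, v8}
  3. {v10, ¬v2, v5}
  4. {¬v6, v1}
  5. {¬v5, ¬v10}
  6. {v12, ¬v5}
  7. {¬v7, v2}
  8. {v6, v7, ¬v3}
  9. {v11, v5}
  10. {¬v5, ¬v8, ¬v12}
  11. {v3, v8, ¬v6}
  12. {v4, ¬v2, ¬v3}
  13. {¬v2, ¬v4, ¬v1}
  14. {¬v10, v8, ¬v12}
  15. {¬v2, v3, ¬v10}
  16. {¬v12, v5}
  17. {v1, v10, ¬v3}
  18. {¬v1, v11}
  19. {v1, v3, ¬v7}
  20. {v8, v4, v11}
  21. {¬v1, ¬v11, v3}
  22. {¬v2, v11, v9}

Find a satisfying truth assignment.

v9 occurs only positively in the remaining clauses — set v9 = True.
Branch on v1: take v1 = True.
  then v11 is forced to True.
  then v3 is forced to True.
Branch on v2: take v2 = False.
  then v7 is forced to False.
  then v6 is forced to True.
The remaining clauses are satisfied by v4 = True, v5 = True, v8 = False, v10 = False, v12 = True.
Every clause has at least one true literal under this assignment.

v1=T, v2=F, v3=T, v4=T, v5=T, v6=T, v7=F, v8=F, v9=T, v10=F, v11=T, v12=T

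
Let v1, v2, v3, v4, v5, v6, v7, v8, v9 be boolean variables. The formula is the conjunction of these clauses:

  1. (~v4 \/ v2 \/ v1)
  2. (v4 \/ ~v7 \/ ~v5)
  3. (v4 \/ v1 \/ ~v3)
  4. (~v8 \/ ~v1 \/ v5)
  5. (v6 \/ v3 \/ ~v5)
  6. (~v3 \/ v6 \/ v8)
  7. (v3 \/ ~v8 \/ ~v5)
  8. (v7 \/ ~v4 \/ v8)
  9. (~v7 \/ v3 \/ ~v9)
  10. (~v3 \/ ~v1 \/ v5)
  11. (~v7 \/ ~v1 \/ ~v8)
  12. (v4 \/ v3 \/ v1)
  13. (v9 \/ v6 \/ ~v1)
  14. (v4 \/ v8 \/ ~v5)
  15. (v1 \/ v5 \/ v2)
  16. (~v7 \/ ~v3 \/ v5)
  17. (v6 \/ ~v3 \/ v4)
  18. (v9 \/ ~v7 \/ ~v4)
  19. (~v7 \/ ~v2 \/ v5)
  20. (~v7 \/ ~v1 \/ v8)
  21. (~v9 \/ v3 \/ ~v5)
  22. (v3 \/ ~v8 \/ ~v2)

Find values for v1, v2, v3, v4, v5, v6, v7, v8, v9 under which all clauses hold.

Branch on v1: take v1 = False.
The remaining clauses are satisfied by v2 = True, v3 = True, v4 = True, v5 = False, v6 = False, v7 = False, v8 = True, v9 = True.
Every clause has at least one true literal under this assignment.
Check each clause:
  1. (~v4 \/ v2 \/ v1) — v2 is true.
  2. (v4 \/ ~v5 \/ ~v7) — ~v7 is true.
  3. (v4 \/ v1 \/ ~v3) — v4 is true.
  4. (~v8 \/ ~v1 \/ v5) — ~v1 is true.
  5. (v3 \/ v6 \/ ~v5) — v3 is true.
  6. (~v3 \/ v8 \/ v6) — v8 is true.
  7. (~v8 \/ v3 \/ ~v5) — v3 is true.
  8. (v8 \/ ~v4 \/ v7) — v8 is true.
  9. (v3 \/ ~v9 \/ ~v7) — ~v7 is true.
  10. (~v3 \/ ~v1 \/ v5) — ~v1 is true.
  11. (~v8 \/ ~v1 \/ ~v7) — ~v7 is true.
  12. (v3 \/ v1 \/ v4) — v3 is true.
  13. (~v1 \/ v9 \/ v6) — v9 is true.
  14. (v4 \/ v8 \/ ~v5) — v8 is true.
  15. (v5 \/ v2 \/ v1) — v2 is true.
  16. (v5 \/ ~v7 \/ ~v3) — ~v7 is true.
  17. (v4 \/ ~v3 \/ v6) — v4 is true.
  18. (v9 \/ ~v4 \/ ~v7) — v9 is true.
  19. (~v2 \/ ~v7 \/ v5) — ~v7 is true.
  20. (~v7 \/ v8 \/ ~v1) — v8 is true.
  21. (~v5 \/ v3 \/ ~v9) — v3 is true.
  22. (v3 \/ ~v2 \/ ~v8) — v3 is true.

v1=False  v2=True  v3=True  v4=True  v5=False  v6=False  v7=False  v8=True  v9=True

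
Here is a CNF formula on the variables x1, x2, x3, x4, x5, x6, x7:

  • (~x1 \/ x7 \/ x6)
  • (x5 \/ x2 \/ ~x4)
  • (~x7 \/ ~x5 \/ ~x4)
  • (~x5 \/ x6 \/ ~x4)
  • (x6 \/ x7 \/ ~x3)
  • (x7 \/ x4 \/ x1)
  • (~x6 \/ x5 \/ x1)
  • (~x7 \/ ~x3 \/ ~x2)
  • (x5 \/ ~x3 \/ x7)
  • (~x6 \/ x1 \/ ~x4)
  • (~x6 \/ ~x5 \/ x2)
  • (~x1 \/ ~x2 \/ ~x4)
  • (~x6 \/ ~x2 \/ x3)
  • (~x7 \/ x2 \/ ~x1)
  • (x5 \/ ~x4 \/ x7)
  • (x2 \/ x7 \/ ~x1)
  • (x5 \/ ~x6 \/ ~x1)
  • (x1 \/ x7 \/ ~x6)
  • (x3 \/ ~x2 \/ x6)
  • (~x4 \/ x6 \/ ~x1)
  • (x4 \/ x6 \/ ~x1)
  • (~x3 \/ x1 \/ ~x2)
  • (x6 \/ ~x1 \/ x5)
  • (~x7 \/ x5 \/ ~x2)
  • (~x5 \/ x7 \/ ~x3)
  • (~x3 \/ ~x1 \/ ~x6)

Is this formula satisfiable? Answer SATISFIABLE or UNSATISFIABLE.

SATISFIABLE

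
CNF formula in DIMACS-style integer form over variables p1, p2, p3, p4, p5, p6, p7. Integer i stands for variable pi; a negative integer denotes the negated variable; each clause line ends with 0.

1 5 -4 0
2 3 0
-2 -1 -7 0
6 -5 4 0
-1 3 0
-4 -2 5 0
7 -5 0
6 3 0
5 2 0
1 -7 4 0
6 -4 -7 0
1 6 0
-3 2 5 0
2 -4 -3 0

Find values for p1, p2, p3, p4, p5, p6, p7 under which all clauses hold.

p6 occurs only positively in the remaining clauses — set p6 = True.
Branch on p1: take p1 = True.
  then p3 is forced to True.
The remaining clauses are satisfied by p2 = True, p4 = False, p5 = False, p7 = False.

p1=True, p2=True, p3=True, p4=False, p5=False, p6=True, p7=False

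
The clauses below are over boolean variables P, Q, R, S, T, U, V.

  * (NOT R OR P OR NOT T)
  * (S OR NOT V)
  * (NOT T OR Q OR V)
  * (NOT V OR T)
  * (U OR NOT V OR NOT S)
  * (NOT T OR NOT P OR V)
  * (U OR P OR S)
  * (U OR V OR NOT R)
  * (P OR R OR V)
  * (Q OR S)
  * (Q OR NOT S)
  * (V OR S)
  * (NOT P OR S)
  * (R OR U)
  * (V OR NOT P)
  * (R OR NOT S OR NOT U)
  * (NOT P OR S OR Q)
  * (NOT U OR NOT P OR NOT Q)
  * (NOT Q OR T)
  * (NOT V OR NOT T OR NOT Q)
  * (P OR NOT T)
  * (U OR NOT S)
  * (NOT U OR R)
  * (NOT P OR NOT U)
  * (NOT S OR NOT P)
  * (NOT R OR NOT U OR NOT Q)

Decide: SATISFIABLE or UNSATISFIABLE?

P = True:
  propagation gives S=True; an empty clause results — contradiction.
P = False:
  propagation gives T=False, V=False, R=True, U=True; an empty clause results — contradiction.
Every branch closes, so no satisfying assignment exists.

UNSATISFIABLE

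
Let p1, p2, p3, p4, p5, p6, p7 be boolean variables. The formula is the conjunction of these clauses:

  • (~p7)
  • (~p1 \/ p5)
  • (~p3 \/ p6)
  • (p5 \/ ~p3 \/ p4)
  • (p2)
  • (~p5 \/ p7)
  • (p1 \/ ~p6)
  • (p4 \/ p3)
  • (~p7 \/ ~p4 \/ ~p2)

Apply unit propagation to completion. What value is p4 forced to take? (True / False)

True

Unit clause (~p7) sets p7 = False.
(p2) stands alone — p2 = True.
In (~p5 \/ p7), p7 is now false; ~p5 must hold, so p5 = False.
From (~p1 \/ p5) and p5 = False: p1 = False.
From (p1 \/ ~p6) and p1 = False: p6 = False.
(p6 \/ ~p3) with p6 = False leaves only ~p3, so p3 = False.
From (p3 \/ p4) and p3 = False: p4 = True.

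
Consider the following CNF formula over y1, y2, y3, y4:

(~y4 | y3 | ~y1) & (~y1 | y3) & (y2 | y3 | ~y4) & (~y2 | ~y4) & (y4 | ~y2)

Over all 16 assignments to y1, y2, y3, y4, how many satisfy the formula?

5

The models are:
  y1=F y2=F y3=F y4=F
  y1=F y2=F y3=T y4=F
  y1=F y2=F y3=T y4=T
  y1=T y2=F y3=T y4=F
  y1=T y2=F y3=T y4=T
That's 5 in total.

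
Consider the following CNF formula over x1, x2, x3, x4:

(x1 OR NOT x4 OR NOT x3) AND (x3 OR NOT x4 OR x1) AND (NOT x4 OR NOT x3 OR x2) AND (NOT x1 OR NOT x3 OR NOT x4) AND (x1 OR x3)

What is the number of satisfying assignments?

Case analysis on x3 and x1:
  x3=1, x1=1: remaining (x2,x4) ∈ {(0,0); (1,0)} — 2.
  x3=1, x1=0: remaining (x2,x4) ∈ {(0,0); (1,0)} — 2.
  x3=0, x1=1: remaining (x2,x4) ∈ {(0,0); (0,1); (1,0); (1,1)} — 4.
  x3=0, x1=0: a clause becomes empty — 0.
Total: 2 + 2 + 4 + 0 = 8.

8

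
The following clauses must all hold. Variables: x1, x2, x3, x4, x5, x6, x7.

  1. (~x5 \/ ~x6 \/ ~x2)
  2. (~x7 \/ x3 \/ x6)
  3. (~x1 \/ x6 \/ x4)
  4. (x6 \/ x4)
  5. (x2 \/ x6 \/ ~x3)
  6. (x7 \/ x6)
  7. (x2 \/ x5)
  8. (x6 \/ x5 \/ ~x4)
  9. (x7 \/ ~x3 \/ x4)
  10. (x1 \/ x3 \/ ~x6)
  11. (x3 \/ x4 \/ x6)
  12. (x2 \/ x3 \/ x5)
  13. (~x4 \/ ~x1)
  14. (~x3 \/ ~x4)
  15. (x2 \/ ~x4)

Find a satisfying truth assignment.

x1=T, x2=T, x3=F, x4=F, x5=F, x6=T, x7=F

Try x1 = True.
  then x4 is forced to False.
  then x6 is forced to True.
Try x2 = True.
  then x5 is forced to False.
Set x3 = False and propagate.
x7 is now unconstrained; take x7 = False.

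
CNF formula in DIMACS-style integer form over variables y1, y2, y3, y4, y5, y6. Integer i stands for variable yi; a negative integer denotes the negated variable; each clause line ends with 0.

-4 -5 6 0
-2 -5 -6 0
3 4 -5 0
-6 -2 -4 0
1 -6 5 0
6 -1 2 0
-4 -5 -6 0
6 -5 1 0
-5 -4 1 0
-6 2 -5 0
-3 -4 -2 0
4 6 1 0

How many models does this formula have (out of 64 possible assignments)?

13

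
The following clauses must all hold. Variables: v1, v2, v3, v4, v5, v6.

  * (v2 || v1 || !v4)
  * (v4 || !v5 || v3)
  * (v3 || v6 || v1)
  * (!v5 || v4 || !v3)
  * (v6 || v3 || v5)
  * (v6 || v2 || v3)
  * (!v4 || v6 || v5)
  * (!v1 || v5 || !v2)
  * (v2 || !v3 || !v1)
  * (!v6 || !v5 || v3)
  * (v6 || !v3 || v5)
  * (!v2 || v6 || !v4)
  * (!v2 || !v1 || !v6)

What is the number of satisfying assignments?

Split on v3, then v6.
  v3=T, v6=T: remaining (v1,v2,v4,v5) ∈ {(F,F,F,F); (F,T,F,F); (F,T,T,F); (F,T,T,T)} — 4.
  v3=T, v6=F: a clause becomes empty — 0.
  v3=F, v6=T: 5 of the 16 assignments to (v1,v2,v4,v5) work.
  v3=F, v6=F: a clause becomes empty — 0.
Total: 4 + 0 + 5 + 0 = 9.

9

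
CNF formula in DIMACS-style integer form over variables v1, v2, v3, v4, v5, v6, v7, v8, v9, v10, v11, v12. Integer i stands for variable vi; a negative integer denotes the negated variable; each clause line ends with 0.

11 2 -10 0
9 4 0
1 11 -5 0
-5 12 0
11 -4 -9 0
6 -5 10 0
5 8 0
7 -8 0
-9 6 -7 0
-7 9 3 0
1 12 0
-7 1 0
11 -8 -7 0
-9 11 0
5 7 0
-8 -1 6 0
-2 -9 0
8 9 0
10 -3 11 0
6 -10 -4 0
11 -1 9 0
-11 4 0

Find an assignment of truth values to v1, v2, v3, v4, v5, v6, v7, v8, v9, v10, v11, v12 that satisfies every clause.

v1=1  v2=1  v3=1  v4=1  v5=0  v6=1  v7=1  v8=1  v9=0  v10=0  v11=1  v12=1

Check each clause:
  1. (~v10 \/ v11 \/ v2) — v2 is true.
  2. (v4 \/ v9) — v4 is true.
  3. (~v5 \/ v1 \/ v11) — v11 is true.
  4. (~v5 \/ v12) — ~v5 is true.
  5. (~v9 \/ ~v4 \/ v11) — v11 is true.
  6. (v10 \/ v6 \/ ~v5) — ~v5 is true.
  7. (v5 \/ v8) — v8 is true.
  8. (~v8 \/ v7) — v7 is true.
  9. (v6 \/ ~v9 \/ ~v7) — v6 is true.
  10. (v9 \/ v3 \/ ~v7) — v3 is true.
  11. (v1 \/ v12) — v1 is true.
  12. (v1 \/ ~v7) — v1 is true.
  13. (~v8 \/ v11 \/ ~v7) — v11 is true.
  14. (~v9 \/ v11) — v11 is true.
  15. (v5 \/ v7) — v7 is true.
  16. (~v8 \/ v6 \/ ~v1) — v6 is true.
  17. (~v9 \/ ~v2) — ~v9 is true.
  18. (v8 \/ v9) — v8 is true.
  19. (v11 \/ ~v3 \/ v10) — v11 is true.
  20. (~v4 \/ ~v10 \/ v6) — v6 is true.
  21. (v9 \/ v11 \/ ~v1) — v11 is true.
  22. (v4 \/ ~v11) — v4 is true.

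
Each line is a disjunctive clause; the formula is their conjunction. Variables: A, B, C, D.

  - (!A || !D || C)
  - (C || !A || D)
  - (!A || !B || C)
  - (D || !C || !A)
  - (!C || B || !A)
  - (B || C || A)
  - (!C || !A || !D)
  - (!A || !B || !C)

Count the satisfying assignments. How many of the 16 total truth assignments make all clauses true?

Satisfying assignments:
  A=F B=F C=T D=F
  A=F B=F C=T D=T
  A=F B=T C=F D=F
  A=F B=T C=F D=T
  A=F B=T C=T D=F
  A=F B=T C=T D=T
Count: 6.

6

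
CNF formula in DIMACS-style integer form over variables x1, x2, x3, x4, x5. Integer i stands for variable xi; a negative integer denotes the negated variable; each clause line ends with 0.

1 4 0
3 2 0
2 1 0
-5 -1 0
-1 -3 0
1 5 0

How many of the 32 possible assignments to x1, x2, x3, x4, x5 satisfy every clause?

4

The models are:
  x1=F x2=T x3=F x4=T x5=T
  x1=F x2=T x3=T x4=T x5=T
  x1=T x2=T x3=F x4=F x5=F
  x1=T x2=T x3=F x4=T x5=F
That's 4 in total.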